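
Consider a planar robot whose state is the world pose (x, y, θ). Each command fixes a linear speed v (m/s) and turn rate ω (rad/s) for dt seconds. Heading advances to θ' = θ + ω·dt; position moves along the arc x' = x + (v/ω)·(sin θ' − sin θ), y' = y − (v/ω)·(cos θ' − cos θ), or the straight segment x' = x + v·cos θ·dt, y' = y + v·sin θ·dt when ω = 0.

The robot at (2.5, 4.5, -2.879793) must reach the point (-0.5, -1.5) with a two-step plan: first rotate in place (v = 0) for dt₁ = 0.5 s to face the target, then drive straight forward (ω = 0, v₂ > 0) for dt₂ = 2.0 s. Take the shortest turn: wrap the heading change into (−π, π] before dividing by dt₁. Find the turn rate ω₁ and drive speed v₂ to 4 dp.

heading to target = atan2(-1.5−4.5, -0.5−2.5) = -2.0344
Δθ = wrap(-2.0344 − -2.8798) = 0.8453; ω₁ = Δθ/dt₁ = 1.6907
distance = √((-0.5−2.5)² + (-1.5−4.5)²) = 6.7082; v₂ = distance/dt₂ = 3.3541

ω₁ = 1.6907, v₂ = 3.3541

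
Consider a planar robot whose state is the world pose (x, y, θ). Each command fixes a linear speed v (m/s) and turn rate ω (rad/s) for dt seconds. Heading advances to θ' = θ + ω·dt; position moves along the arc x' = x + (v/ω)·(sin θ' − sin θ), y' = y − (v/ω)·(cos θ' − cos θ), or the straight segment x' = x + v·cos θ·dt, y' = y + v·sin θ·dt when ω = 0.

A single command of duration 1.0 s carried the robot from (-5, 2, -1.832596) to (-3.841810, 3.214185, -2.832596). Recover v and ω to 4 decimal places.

v = -1.7500, ω = -1.0000

Δθ = -2.832596 − -1.832596 = -1.000000
ω = Δθ/dt = -1.000000/1.0 = -1.0000
R = −Δy/(cos θ' − cos θ) = 1.7500
v = R·ω = 1.7500·-1.0000 = -1.7500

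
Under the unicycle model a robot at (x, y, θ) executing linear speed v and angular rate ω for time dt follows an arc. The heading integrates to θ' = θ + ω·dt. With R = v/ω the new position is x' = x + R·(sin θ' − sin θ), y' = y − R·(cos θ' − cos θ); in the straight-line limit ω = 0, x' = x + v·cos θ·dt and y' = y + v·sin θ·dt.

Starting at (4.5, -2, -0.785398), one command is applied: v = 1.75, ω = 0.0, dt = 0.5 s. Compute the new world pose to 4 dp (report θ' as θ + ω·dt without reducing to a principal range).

θ' = -0.7854 + 0.0·0.5 = -0.7854
ω = 0 → straight: x' = 4.5 + 1.75·cos(-0.7854)·0.5 = 5.1187
y' = -2 + 1.75·sin(-0.7854)·0.5 = -2.6187

(5.1187, -2.6187, -0.7854)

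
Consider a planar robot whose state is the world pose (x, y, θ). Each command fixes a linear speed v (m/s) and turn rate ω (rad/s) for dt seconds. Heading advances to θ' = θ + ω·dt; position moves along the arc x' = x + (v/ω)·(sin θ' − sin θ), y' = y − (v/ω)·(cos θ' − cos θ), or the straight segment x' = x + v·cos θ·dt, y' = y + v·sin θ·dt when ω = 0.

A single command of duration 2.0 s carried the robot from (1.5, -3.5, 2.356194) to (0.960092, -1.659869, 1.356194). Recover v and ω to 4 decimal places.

v = 1.0000, ω = -0.5000

Δθ = 1.356194 − 2.356194 = -1.000000
ω = Δθ/dt = -1.000000/2.0 = -0.5000
R = −Δy/(cos θ' − cos θ) = -2.0000
v = R·ω = -2.0000·-0.5000 = 1.0000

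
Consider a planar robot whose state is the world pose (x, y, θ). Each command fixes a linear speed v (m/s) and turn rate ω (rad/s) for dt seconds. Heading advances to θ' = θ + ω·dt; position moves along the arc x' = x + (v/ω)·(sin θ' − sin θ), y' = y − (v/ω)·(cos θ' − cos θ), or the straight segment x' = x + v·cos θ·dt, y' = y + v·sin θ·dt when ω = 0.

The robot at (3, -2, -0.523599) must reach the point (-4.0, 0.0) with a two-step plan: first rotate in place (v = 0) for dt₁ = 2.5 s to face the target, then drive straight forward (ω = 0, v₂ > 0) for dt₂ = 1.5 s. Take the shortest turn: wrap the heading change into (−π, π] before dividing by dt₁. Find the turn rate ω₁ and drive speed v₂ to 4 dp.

ω₁ = -1.1585, v₂ = 4.8534

heading to target = atan2(0−-2, -4−3) = 2.8633
Δθ = wrap(2.8633 − -0.5236) = -2.8963; ω₁ = Δθ/dt₁ = -1.1585
distance = √((-4−3)² + (0−-2)²) = 7.2801; v₂ = distance/dt₂ = 4.8534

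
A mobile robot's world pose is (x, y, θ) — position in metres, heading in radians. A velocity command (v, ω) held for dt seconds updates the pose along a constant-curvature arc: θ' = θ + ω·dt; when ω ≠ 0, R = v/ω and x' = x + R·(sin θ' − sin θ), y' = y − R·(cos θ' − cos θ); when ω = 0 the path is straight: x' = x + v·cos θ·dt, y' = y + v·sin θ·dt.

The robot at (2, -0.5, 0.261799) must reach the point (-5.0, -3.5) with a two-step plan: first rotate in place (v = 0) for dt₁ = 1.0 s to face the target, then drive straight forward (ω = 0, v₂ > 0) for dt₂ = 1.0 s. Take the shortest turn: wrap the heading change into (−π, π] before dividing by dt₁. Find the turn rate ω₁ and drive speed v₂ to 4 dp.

heading to target = atan2(-3.5−-0.5, -5−2) = -2.7367
Δθ = wrap(-2.7367 − 0.2618) = -2.9985; ω₁ = Δθ/dt₁ = -2.9985
distance = √((-5−2)² + (-3.5−-0.5)²) = 7.6158; v₂ = distance/dt₂ = 7.6158

ω₁ = -2.9985, v₂ = 7.6158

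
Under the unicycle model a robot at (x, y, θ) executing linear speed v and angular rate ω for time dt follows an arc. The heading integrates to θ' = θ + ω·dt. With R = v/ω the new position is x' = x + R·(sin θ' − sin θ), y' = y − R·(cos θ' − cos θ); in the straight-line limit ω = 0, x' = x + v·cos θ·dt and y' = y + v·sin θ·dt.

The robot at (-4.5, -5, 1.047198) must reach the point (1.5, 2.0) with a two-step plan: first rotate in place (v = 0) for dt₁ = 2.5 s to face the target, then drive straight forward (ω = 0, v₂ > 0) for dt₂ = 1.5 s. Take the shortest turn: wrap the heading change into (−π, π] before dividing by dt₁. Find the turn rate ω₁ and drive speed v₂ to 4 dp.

ω₁ = -0.0740, v₂ = 6.1464

heading to target = atan2(2−-5, 1.5−-4.5) = 0.8622
Δθ = wrap(0.8622 − 1.0472) = -0.1850; ω₁ = Δθ/dt₁ = -0.0740
distance = √((1.5−-4.5)² + (2−-5)²) = 9.2195; v₂ = distance/dt₂ = 6.1464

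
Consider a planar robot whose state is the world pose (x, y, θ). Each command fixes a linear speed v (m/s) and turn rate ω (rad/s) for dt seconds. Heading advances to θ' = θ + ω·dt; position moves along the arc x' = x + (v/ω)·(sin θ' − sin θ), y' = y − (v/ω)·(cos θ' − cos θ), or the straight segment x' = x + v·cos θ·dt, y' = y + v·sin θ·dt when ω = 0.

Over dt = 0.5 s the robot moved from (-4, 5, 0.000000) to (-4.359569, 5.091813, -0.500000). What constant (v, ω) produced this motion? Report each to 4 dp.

v = -0.7500, ω = -1.0000

Δθ = -0.500000 − 0.000000 = -0.500000
ω = Δθ/dt = -0.500000/0.5 = -1.0000
R = Δx/(sin θ' − sin θ) = 0.7500
v = R·ω = 0.7500·-1.0000 = -0.7500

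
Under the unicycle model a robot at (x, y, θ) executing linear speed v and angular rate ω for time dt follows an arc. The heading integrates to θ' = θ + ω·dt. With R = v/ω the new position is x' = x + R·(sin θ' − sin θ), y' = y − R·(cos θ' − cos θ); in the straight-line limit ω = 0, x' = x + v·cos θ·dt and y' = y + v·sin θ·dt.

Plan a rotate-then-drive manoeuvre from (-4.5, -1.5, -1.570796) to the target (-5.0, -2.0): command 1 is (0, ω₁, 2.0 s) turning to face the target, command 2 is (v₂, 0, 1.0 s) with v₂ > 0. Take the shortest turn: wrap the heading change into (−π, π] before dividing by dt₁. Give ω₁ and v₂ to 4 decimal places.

ω₁ = -0.3927, v₂ = 0.7071

heading to target = atan2(-2−-1.5, -5−-4.5) = -2.3562
Δθ = wrap(-2.3562 − -1.5708) = -0.7854; ω₁ = Δθ/dt₁ = -0.3927
distance = √((-5−-4.5)² + (-2−-1.5)²) = 0.7071; v₂ = distance/dt₂ = 0.7071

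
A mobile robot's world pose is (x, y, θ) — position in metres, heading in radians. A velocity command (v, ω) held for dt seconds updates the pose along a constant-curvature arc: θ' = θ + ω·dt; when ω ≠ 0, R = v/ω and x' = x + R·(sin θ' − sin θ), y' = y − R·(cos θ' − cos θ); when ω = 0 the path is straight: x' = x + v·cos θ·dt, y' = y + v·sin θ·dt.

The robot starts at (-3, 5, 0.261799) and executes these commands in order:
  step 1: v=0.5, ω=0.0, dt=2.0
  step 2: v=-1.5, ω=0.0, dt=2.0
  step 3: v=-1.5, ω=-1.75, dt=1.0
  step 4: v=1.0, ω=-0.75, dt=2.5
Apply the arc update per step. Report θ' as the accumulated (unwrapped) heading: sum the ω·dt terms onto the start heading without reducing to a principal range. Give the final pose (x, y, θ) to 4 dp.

(-7.6298, 3.8289, -3.3632)

step 1: θ'=0.2618 (straight) → pose (-2.0341, 5.2588, 0.2618)
step 2: θ'=0.2618 (straight) → pose (-4.9319, 4.4824, 0.2618)
step 3: θ'=-1.4882 (R=0.8571) → pose (-6.0079, 5.2396, -1.4882)
step 4: θ'=-3.3632 (R=-1.3333) → pose (-7.6298, 3.8289, -3.3632)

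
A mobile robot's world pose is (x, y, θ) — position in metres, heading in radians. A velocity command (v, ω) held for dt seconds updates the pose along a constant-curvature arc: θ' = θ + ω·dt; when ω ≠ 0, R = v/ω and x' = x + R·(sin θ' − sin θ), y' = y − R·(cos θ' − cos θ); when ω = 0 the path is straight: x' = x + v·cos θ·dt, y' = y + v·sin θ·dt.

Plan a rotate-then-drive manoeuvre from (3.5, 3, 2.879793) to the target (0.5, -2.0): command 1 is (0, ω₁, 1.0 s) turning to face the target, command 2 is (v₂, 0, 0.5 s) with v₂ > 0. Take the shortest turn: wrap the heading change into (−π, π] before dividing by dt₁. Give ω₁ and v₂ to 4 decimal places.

heading to target = atan2(-2−3, 0.5−3.5) = -2.1112
Δθ = wrap(-2.1112 − 2.8798) = 1.2922; ω₁ = Δθ/dt₁ = 1.2922
distance = √((0.5−3.5)² + (-2−3)²) = 5.8310; v₂ = distance/dt₂ = 11.6619

ω₁ = 1.2922, v₂ = 11.6619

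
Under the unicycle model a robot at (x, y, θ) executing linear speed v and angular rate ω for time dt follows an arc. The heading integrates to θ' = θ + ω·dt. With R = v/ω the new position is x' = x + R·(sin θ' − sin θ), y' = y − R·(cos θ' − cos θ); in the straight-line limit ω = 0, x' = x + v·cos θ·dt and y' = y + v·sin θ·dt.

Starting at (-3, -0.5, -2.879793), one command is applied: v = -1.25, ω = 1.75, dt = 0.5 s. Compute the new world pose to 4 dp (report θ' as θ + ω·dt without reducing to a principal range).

θ' = -2.8798 + 1.75·0.5 = -2.0048
R = v/ω = -1.25/1.75 = -0.7143
x' = -3 + -0.7143·(sin -2.0048 − sin -2.8798) = -2.5368
y' = -0.5 − -0.7143·(cos -2.0048 − cos -2.8798) = -0.1104

(-2.5368, -0.1104, -2.0048)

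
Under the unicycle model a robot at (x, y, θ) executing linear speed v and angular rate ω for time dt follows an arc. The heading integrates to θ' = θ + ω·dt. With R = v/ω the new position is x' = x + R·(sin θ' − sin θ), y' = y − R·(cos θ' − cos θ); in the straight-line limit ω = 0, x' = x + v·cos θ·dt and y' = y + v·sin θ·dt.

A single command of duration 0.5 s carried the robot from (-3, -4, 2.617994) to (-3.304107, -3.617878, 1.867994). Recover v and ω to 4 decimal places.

Δθ = 1.867994 − 2.617994 = -0.750000
ω = Δθ/dt = -0.750000/0.5 = -1.5000
R = −Δy/(cos θ' − cos θ) = -0.6667
v = R·ω = -0.6667·-1.5000 = 1.0000

v = 1.0000, ω = -1.5000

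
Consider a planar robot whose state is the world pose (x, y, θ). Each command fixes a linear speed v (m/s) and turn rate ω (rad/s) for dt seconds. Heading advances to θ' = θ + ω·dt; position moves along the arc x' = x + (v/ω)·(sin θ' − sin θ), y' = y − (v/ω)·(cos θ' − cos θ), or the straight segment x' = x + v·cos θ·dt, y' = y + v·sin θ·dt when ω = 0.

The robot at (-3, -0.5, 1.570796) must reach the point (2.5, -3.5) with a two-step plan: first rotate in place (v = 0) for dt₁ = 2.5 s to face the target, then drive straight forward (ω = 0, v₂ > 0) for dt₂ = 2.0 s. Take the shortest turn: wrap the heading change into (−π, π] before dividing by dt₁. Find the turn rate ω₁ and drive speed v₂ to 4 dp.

ω₁ = -0.8281, v₂ = 3.1325

heading to target = atan2(-3.5−-0.5, 2.5−-3) = -0.4993
Δθ = wrap(-0.4993 − 1.5708) = -2.0701; ω₁ = Δθ/dt₁ = -0.8281
distance = √((2.5−-3)² + (-3.5−-0.5)²) = 6.2650; v₂ = distance/dt₂ = 3.1325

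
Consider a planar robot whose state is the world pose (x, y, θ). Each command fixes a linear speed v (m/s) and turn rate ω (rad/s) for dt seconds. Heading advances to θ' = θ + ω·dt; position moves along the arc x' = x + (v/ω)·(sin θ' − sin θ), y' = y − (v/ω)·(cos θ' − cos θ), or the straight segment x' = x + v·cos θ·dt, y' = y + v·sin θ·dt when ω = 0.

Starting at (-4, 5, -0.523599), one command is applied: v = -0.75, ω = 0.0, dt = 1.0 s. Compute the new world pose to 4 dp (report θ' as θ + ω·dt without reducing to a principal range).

(-4.6495, 5.3750, -0.5236)

θ' = -0.5236 + 0.0·1.0 = -0.5236
ω = 0 → straight: x' = -4 + -0.75·cos(-0.5236)·1.0 = -4.6495
y' = 5 + -0.75·sin(-0.5236)·1.0 = 5.3750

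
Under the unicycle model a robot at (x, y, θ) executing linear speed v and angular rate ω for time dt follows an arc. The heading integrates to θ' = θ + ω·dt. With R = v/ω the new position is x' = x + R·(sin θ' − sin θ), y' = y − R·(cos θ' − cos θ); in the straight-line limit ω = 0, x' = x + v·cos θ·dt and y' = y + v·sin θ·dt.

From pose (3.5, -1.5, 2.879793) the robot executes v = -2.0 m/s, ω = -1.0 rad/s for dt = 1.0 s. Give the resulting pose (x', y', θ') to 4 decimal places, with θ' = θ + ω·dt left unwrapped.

θ' = 2.8798 + -1.0·1.0 = 1.8798
R = v/ω = -2.0/-1.0 = 2.0000
x' = 3.5 + 2.0000·(sin 1.8798 − sin 2.8798) = 4.8876
y' = -1.5 − 2.0000·(cos 1.8798 − cos 2.8798) = -2.8236

(4.8876, -2.8236, 1.8798)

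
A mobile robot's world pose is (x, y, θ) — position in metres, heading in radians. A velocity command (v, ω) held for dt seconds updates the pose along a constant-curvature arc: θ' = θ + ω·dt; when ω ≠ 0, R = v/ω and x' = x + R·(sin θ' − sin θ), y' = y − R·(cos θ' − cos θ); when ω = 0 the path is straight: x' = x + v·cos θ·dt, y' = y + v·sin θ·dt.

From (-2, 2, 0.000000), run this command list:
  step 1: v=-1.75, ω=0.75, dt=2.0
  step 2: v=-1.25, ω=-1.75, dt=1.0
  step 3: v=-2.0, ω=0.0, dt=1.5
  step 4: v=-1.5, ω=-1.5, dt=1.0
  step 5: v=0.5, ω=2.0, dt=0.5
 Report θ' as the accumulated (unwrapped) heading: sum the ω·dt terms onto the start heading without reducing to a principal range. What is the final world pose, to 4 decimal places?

(-8.7844, 0.8521, -0.7500)

step 1: θ'=1.5000 (R=-2.3333) → pose (-4.3275, -0.1683, 1.5000)
step 2: θ'=-0.2500 (R=0.7143) → pose (-5.2167, -0.8098, -0.2500)
step 3: θ'=-0.2500 (straight) → pose (-8.1234, -0.0676, -0.2500)
step 4: θ'=-1.7500 (R=1.0000) → pose (-8.8600, 1.0795, -1.7500)
step 5: θ'=-0.7500 (R=0.2500) → pose (-8.7844, 0.8521, -0.7500)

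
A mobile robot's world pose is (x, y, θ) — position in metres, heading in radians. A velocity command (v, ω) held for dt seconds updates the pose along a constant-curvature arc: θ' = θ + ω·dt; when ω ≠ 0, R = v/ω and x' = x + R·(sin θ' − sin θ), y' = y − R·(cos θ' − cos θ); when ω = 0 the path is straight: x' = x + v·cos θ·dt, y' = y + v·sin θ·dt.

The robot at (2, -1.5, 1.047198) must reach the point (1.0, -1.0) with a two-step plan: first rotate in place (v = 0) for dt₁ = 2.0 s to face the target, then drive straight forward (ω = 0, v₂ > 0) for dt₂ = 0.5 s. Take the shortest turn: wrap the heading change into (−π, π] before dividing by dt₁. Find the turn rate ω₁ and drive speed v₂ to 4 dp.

heading to target = atan2(-1−-1.5, 1−2) = 2.6779
Δθ = wrap(2.6779 − 1.0472) = 1.6307; ω₁ = Δθ/dt₁ = 0.8154
distance = √((1−2)² + (-1−-1.5)²) = 1.1180; v₂ = distance/dt₂ = 2.2361

ω₁ = 0.8154, v₂ = 2.2361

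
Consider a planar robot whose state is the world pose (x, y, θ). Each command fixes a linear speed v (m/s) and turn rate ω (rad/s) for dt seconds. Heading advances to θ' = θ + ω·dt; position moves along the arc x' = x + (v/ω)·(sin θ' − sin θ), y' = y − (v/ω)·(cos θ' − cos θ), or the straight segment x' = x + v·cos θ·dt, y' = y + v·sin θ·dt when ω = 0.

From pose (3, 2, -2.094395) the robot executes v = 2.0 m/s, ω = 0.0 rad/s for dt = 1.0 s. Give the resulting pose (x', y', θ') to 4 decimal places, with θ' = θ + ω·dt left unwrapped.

(2.0000, 0.2679, -2.0944)

θ' = -2.0944 + 0.0·1.0 = -2.0944
ω = 0 → straight: x' = 3 + 2.0·cos(-2.0944)·1.0 = 2.0000
y' = 2 + 2.0·sin(-2.0944)·1.0 = 0.2679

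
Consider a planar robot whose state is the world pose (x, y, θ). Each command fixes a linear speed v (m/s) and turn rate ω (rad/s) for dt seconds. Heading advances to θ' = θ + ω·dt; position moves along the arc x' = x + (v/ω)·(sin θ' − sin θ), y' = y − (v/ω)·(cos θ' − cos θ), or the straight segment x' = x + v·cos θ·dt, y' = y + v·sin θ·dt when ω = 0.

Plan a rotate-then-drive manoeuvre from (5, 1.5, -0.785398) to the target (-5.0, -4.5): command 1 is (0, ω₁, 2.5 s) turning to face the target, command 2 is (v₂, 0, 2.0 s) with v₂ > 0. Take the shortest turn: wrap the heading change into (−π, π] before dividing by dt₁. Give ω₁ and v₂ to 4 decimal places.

ω₁ = -0.7263, v₂ = 5.8310

heading to target = atan2(-4.5−1.5, -5−5) = -2.6012
Δθ = wrap(-2.6012 − -0.7854) = -1.8158; ω₁ = Δθ/dt₁ = -0.7263
distance = √((-5−5)² + (-4.5−1.5)²) = 11.6619; v₂ = distance/dt₂ = 5.8310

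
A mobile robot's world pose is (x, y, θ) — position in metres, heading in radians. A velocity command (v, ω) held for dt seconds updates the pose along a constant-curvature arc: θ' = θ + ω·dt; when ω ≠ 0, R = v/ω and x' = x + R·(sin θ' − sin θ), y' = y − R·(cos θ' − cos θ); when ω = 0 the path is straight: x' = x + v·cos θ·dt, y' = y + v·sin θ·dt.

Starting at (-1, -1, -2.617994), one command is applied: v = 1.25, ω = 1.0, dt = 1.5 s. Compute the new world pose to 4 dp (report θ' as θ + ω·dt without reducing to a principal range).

θ' = -2.6180 + 1.0·1.5 = -1.1180
R = v/ω = 1.25/1.0 = 1.2500
x' = -1 + 1.2500·(sin -1.1180 − sin -2.6180) = -1.4990
y' = -1 − 1.2500·(cos -1.1180 − cos -2.6180) = -2.6294

(-1.4990, -2.6294, -1.1180)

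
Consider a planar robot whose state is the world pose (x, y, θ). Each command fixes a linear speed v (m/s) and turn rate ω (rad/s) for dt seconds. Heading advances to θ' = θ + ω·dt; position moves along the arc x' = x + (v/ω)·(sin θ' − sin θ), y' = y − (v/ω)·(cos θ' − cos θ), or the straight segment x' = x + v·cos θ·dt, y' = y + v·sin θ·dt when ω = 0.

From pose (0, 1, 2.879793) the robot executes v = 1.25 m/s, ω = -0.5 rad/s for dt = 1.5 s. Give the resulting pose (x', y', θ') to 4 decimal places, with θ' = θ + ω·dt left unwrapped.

θ' = 2.8798 + -0.5·1.5 = 2.1298
R = v/ω = 1.25/-0.5 = -2.5000
x' = 0 + -2.5000·(sin 2.1298 − sin 2.8798) = -1.4724
y' = 1 − -2.5000·(cos 2.1298 − cos 2.8798) = 2.0890

(-1.4724, 2.0890, 2.1298)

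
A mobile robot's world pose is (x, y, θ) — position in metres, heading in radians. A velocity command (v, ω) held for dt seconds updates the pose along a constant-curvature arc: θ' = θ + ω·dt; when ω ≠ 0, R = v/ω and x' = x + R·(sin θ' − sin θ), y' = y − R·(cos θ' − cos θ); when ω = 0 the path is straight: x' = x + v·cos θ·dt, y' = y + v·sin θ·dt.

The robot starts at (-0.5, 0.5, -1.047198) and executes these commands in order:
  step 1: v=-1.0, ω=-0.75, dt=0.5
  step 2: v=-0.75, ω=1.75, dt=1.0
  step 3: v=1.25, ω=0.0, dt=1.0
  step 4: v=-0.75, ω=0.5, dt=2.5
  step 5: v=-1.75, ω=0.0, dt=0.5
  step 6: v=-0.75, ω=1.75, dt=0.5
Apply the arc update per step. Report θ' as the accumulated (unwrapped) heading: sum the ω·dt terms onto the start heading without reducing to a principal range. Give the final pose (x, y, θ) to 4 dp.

step 1: θ'=-1.4222 (R=1.3333) → pose (-0.6639, 0.9693, -1.4222)
step 2: θ'=0.3278 (R=-0.4286) → pose (-1.2258, 1.3116, 0.3278)
step 3: θ'=0.3278 (straight) → pose (-0.0423, 1.7140, 0.3278)
step 4: θ'=1.5778 (R=-1.5000) → pose (-1.0593, 0.2834, 1.5778)
step 5: θ'=1.5778 (straight) → pose (-1.0532, -0.5916, 1.5778)
step 6: θ'=2.4528 (R=-0.4286) → pose (-0.8971, -0.9195, 2.4528)

(-0.8971, -0.9195, 2.4528)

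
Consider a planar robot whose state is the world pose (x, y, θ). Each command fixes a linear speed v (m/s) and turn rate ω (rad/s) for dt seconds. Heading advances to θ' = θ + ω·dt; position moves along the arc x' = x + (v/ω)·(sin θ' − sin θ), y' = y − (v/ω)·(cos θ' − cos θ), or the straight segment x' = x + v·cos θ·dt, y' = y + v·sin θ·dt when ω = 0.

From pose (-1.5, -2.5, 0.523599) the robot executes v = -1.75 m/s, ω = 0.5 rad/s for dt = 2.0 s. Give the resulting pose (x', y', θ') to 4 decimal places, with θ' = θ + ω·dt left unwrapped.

θ' = 0.5236 + 0.5·2.0 = 1.5236
R = v/ω = -1.75/0.5 = -3.5000
x' = -1.5 + -3.5000·(sin 1.5236 − sin 0.5236) = -3.2461
y' = -2.5 − -3.5000·(cos 1.5236 − cos 0.5236) = -5.3660

(-3.2461, -5.3660, 1.5236)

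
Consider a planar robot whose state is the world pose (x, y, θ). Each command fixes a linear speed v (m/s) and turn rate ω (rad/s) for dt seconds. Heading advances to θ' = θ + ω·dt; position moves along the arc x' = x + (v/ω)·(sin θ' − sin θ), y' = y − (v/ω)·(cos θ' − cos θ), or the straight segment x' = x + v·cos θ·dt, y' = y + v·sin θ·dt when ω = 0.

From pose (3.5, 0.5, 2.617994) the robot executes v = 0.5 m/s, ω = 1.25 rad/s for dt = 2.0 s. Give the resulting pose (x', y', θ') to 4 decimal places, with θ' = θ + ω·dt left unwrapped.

(2.9325, -0.0042, 5.1180)

θ' = 2.6180 + 1.25·2.0 = 5.1180
R = v/ω = 0.5/1.25 = 0.4000
x' = 3.5 + 0.4000·(sin 5.1180 − sin 2.6180) = 2.9325
y' = 0.5 − 0.4000·(cos 5.1180 − cos 2.6180) = -0.0042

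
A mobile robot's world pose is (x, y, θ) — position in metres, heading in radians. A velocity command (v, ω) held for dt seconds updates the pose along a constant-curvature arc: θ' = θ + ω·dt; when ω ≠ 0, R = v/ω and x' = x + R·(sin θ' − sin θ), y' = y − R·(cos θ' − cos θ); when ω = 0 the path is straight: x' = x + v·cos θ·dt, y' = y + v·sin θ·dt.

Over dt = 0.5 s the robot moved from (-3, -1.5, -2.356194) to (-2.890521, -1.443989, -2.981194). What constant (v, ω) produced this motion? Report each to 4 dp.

v = -0.2500, ω = -1.2500

Δθ = -2.981194 − -2.356194 = -0.625000
ω = Δθ/dt = -0.625000/0.5 = -1.2500
R = Δx/(sin θ' − sin θ) = 0.2000
v = R·ω = 0.2000·-1.2500 = -0.2500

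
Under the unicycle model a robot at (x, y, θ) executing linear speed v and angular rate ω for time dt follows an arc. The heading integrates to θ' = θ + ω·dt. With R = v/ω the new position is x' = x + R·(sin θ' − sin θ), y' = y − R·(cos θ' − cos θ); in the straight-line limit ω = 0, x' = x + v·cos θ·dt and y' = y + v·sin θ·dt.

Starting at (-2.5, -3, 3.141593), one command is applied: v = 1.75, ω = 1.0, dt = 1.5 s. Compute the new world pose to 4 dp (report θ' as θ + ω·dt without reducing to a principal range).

(-4.2456, -4.6262, 4.6416)

θ' = 3.1416 + 1.0·1.5 = 4.6416
R = v/ω = 1.75/1.0 = 1.7500
x' = -2.5 + 1.7500·(sin 4.6416 − sin 3.1416) = -4.2456
y' = -3 − 1.7500·(cos 4.6416 − cos 3.1416) = -4.6262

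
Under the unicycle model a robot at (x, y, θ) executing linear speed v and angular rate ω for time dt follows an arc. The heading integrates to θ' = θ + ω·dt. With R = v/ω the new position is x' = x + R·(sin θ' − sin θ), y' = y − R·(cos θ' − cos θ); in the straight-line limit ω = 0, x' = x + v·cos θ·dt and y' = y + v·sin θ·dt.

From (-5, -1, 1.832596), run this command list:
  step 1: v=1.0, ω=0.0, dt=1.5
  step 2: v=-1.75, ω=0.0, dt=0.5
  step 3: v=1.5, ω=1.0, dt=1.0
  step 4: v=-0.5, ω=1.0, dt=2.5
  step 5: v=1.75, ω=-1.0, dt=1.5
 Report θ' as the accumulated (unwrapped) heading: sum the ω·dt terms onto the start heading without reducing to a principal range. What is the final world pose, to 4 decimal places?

(-5.9043, -0.9543, 3.8326)

step 1: θ'=1.8326 (straight) → pose (-5.3882, 0.4489, 1.8326)
step 2: θ'=1.8326 (straight) → pose (-5.1618, -0.3963, 1.8326)
step 3: θ'=2.8326 (R=1.5000) → pose (-6.1545, 0.6444, 2.8326)
step 4: θ'=5.3326 (R=-0.5000) → pose (-5.5956, 1.4114, 5.3326)
step 5: θ'=3.8326 (R=-1.7500) → pose (-5.9043, -0.9543, 3.8326)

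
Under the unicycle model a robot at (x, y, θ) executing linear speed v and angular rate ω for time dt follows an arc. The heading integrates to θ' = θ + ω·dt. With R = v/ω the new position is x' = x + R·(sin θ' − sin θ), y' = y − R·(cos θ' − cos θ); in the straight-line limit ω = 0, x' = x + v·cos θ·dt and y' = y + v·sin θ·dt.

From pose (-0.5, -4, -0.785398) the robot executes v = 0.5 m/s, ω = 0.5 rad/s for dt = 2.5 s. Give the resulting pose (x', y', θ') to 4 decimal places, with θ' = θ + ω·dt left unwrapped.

(0.6552, -4.1869, 0.4646)

θ' = -0.7854 + 0.5·2.5 = 0.4646
R = v/ω = 0.5/0.5 = 1.0000
x' = -0.5 + 1.0000·(sin 0.4646 − sin -0.7854) = 0.6552
y' = -4 − 1.0000·(cos 0.4646 − cos -0.7854) = -4.1869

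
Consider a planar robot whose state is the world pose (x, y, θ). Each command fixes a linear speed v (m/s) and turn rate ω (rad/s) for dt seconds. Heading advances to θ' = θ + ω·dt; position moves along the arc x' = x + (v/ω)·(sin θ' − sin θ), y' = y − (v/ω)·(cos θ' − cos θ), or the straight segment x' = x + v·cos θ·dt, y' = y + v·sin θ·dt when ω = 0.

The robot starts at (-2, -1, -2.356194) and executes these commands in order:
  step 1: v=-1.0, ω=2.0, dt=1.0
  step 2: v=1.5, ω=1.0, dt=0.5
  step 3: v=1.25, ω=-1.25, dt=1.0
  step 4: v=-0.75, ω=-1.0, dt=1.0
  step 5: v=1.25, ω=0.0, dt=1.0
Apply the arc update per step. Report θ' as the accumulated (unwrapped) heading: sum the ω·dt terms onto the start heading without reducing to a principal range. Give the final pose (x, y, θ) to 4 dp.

(-1.0161, -1.1545, -2.1062)

step 1: θ'=-0.3562 (R=-0.5000) → pose (-2.1792, -0.1778, -0.3562)
step 2: θ'=0.1438 (R=1.5000) → pose (-1.4412, -0.2565, 0.1438)
step 3: θ'=-1.1062 (R=-1.0000) → pose (-0.4039, -0.7981, -1.1062)
step 4: θ'=-2.1062 (R=0.7500) → pose (-0.3784, -0.0794, -2.1062)
step 5: θ'=-2.1062 (straight) → pose (-1.0161, -1.1545, -2.1062)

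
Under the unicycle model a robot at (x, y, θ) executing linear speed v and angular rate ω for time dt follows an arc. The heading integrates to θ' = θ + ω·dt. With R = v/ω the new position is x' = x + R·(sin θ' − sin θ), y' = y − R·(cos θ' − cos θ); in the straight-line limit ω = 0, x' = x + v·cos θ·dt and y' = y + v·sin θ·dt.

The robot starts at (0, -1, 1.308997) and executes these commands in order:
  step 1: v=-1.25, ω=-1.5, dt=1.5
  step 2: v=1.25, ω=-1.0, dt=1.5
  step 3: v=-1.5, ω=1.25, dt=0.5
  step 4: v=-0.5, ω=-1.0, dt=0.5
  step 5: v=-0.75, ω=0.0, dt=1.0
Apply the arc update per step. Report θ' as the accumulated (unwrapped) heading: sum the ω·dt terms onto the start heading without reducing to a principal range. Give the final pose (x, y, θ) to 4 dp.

(-0.6661, -1.5720, -2.3160)

step 1: θ'=-0.9410 (R=0.8333) → pose (-1.4784, -1.2751, -0.9410)
step 2: θ'=-2.4410 (R=-1.2500) → pose (-1.6827, -2.9669, -2.4410)
step 3: θ'=-1.8160 (R=-1.2000) → pose (-1.2922, -2.3409, -1.8160)
step 4: θ'=-2.3160 (R=0.5000) → pose (-1.1747, -2.1232, -2.3160)
step 5: θ'=-2.3160 (straight) → pose (-0.6661, -1.5720, -2.3160)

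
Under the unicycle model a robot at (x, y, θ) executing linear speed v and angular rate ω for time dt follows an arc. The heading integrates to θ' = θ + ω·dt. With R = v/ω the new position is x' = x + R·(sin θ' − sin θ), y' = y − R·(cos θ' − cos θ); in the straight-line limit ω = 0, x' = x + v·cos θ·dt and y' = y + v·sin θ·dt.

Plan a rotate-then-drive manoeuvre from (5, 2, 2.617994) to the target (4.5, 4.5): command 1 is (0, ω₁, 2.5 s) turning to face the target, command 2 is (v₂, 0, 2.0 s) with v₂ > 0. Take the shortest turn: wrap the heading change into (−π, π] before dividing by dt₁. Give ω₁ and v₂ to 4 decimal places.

ω₁ = -0.3399, v₂ = 1.2748

heading to target = atan2(4.5−2, 4.5−5) = 1.7682
Δθ = wrap(1.7682 − 2.6180) = -0.8498; ω₁ = Δθ/dt₁ = -0.3399
distance = √((4.5−5)² + (4.5−2)²) = 2.5495; v₂ = distance/dt₂ = 1.2748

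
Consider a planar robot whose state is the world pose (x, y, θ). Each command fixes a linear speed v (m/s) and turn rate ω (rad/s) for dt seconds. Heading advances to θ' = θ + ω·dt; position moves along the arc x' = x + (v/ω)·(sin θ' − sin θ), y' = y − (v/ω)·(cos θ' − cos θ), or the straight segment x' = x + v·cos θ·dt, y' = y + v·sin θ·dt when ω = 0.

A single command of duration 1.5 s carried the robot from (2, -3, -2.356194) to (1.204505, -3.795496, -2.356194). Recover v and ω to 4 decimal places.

v = 0.7500, ω = 0.0000

Δθ = -2.356194 − -2.356194 = 0.000000
ω = Δθ/dt = 0.000000/1.5 = 0.0000
ω = 0 → v = (Δx·cos θ + Δy·sin θ)/dt = 0.7500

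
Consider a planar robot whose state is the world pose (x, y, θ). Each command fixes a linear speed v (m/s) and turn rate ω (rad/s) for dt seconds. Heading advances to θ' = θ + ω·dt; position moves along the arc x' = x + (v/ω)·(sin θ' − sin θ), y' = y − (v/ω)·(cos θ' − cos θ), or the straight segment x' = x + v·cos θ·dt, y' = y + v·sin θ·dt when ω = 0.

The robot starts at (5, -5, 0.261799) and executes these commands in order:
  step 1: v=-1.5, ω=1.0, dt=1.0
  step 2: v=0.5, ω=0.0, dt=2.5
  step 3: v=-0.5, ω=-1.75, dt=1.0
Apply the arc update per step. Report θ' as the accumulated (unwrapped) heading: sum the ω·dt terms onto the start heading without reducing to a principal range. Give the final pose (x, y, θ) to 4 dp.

(3.9332, -4.9674, -0.4882)

step 1: θ'=1.2618 (R=-1.5000) → pose (3.9593, -5.9927, 1.2618)
step 2: θ'=1.2618 (straight) → pose (4.3394, -4.8019, 1.2618)
step 3: θ'=-0.4882 (R=0.2857) → pose (3.9332, -4.9674, -0.4882)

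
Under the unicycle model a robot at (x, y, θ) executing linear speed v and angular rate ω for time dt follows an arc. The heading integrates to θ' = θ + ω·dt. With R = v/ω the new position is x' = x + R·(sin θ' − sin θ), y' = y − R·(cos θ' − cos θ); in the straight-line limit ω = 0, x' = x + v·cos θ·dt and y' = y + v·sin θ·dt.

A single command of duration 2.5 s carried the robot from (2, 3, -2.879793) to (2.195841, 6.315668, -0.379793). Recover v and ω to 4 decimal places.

Δθ = -0.379793 − -2.879793 = 2.500000
ω = Δθ/dt = 2.500000/2.5 = 1.0000
R = −Δy/(cos θ' − cos θ) = -1.7500
v = R·ω = -1.7500·1.0000 = -1.7500

v = -1.7500, ω = 1.0000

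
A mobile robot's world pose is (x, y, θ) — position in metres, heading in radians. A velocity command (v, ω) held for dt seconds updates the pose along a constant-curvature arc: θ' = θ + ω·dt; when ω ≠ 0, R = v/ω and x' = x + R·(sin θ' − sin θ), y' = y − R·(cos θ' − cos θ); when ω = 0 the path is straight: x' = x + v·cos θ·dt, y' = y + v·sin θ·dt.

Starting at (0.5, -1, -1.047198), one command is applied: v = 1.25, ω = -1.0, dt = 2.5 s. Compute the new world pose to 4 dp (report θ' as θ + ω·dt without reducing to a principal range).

θ' = -1.0472 + -1.0·2.5 = -3.5472
R = v/ω = 1.25/-1.0 = -1.2500
x' = 0.5 + -1.2500·(sin -3.5472 − sin -1.0472) = -1.0758
y' = -1 − -1.2500·(cos -3.5472 − cos -1.0472) = -2.7736

(-1.0758, -2.7736, -3.5472)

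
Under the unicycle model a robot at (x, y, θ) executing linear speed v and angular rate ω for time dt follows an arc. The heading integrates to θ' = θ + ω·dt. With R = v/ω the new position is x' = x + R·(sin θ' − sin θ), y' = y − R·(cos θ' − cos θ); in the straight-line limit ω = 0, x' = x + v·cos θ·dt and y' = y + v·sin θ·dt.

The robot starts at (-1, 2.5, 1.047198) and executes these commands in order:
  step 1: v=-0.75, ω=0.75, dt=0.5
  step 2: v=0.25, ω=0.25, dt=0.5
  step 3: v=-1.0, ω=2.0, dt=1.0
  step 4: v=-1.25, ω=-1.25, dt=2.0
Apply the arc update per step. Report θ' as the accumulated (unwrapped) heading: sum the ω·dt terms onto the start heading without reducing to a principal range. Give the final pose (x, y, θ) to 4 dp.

(0.8455, 0.3824, 1.0472)

step 1: θ'=1.4222 (R=-1.0000) → pose (-1.1230, 2.1481, 1.4222)
step 2: θ'=1.5472 (R=1.0000) → pose (-1.1122, 2.2725, 1.5472)
step 3: θ'=3.5472 (R=-0.5000) → pose (-0.4151, 1.8013, 3.5472)
step 4: θ'=1.0472 (R=1.0000) → pose (0.8455, 0.3824, 1.0472)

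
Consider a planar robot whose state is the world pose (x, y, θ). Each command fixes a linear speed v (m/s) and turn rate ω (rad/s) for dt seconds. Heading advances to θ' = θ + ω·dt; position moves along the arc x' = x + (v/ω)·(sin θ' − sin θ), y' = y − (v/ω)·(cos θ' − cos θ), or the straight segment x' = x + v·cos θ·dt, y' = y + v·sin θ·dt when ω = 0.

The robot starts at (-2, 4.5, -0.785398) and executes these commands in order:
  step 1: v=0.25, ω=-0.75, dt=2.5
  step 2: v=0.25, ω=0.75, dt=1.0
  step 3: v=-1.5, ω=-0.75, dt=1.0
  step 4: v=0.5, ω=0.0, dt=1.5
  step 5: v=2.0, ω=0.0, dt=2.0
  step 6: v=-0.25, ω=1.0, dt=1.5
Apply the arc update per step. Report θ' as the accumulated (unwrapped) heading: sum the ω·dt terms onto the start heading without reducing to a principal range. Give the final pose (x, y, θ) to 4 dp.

(-5.3784, 3.0139, -1.1604)

step 1: θ'=-2.6604 (R=-0.3333) → pose (-2.0814, 3.9688, -2.6604)
step 2: θ'=-1.9104 (R=0.3333) → pose (-2.2414, 3.7844, -1.9104)
step 3: θ'=-2.6604 (R=2.0000) → pose (-1.2813, 4.8910, -2.6604)
step 4: θ'=-2.6604 (straight) → pose (-1.9462, 4.5439, -2.6604)
step 5: θ'=-2.6604 (straight) → pose (-5.4919, 2.6926, -2.6604)
step 6: θ'=-1.1604 (R=-0.2500) → pose (-5.3784, 3.0139, -1.1604)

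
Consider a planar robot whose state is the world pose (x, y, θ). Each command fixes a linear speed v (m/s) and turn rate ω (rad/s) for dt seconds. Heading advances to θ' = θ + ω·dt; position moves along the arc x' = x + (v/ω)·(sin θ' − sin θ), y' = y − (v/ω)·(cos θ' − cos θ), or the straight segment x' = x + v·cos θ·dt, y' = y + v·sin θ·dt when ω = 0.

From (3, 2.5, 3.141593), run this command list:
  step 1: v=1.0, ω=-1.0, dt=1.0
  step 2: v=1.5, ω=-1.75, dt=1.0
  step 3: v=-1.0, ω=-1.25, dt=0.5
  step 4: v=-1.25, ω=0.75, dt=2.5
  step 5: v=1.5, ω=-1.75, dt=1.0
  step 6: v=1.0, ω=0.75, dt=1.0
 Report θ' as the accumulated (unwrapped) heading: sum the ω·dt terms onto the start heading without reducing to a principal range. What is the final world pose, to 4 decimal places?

(1.9043, 3.6069, 0.6416)

step 1: θ'=2.1416 (R=-1.0000) → pose (2.1585, 2.9597, 2.1416)
step 2: θ'=0.3916 (R=-0.8571) → pose (2.5527, 4.2151, 0.3916)
step 3: θ'=-0.2334 (R=0.8000) → pose (2.0623, 4.1762, -0.2334)
step 4: θ'=1.6416 (R=-1.6667) → pose (0.0143, 2.4368, 1.6416)
step 5: θ'=-0.1084 (R=-0.8571) → pose (0.9620, 3.3496, -0.1084)
step 6: θ'=0.6416 (R=1.3333) → pose (1.9043, 3.6069, 0.6416)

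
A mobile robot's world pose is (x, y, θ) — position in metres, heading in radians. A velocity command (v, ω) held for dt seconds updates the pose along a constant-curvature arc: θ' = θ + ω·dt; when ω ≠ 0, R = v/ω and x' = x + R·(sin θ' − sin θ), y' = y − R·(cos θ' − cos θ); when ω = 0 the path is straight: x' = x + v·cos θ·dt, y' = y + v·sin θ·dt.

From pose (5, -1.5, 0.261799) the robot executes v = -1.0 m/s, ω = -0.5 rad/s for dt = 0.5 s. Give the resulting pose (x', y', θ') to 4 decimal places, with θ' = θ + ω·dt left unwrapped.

(4.5060, -1.5680, 0.0118)

θ' = 0.2618 + -0.5·0.5 = 0.0118
R = v/ω = -1.0/-0.5 = 2.0000
x' = 5 + 2.0000·(sin 0.0118 − sin 0.2618) = 4.5060
y' = -1.5 − 2.0000·(cos 0.0118 − cos 0.2618) = -1.5680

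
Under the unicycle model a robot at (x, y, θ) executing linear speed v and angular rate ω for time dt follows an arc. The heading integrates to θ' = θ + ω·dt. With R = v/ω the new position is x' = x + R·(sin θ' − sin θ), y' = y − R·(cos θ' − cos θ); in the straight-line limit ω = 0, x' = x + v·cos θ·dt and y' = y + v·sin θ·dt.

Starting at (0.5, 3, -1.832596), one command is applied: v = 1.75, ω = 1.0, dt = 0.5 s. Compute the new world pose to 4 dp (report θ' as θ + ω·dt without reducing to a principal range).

θ' = -1.8326 + 1.0·0.5 = -1.3326
R = v/ω = 1.75/1.0 = 1.7500
x' = 0.5 + 1.7500·(sin -1.3326 − sin -1.8326) = 0.4898
y' = 3 − 1.7500·(cos -1.3326 − cos -1.8326) = 2.1341

(0.4898, 2.1341, -1.3326)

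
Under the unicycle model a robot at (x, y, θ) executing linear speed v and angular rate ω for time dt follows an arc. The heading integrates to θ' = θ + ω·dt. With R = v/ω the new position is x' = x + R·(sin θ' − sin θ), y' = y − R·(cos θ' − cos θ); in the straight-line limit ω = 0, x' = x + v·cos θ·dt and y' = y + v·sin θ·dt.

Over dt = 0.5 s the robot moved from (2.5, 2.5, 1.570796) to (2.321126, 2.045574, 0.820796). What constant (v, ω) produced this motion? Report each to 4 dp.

v = -1.0000, ω = -1.5000

Δθ = 0.820796 − 1.570796 = -0.750000
ω = Δθ/dt = -0.750000/0.5 = -1.5000
R = −Δy/(cos θ' − cos θ) = 0.6667
v = R·ω = 0.6667·-1.5000 = -1.0000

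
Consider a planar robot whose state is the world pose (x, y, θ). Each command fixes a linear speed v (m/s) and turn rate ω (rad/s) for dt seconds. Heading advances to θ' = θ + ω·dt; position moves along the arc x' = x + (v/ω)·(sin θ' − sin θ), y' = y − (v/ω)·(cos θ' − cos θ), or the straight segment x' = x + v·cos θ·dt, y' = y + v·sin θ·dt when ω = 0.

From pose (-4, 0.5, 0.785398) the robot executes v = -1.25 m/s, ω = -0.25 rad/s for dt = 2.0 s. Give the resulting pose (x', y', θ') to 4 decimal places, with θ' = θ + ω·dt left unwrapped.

θ' = 0.7854 + -0.25·2.0 = 0.2854
R = v/ω = -1.25/-0.25 = 5.0000
x' = -4 + 5.0000·(sin 0.2854 − sin 0.7854) = -6.1278
y' = 0.5 − 5.0000·(cos 0.2854 − cos 0.7854) = -0.7622

(-6.1278, -0.7622, 0.2854)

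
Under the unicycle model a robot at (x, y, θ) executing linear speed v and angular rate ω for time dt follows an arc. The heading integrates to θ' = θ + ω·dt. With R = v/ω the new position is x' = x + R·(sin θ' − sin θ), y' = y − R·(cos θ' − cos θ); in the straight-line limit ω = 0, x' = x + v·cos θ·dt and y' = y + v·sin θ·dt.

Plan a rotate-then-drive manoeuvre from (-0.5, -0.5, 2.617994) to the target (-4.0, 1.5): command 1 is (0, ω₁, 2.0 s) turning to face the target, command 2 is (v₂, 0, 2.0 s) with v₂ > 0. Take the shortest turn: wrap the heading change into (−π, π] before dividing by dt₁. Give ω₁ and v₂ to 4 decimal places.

heading to target = atan2(1.5−-0.5, -4−-0.5) = 2.6224
Δθ = wrap(2.6224 − 2.6180) = 0.0045; ω₁ = Δθ/dt₁ = 0.0022
distance = √((-4−-0.5)² + (1.5−-0.5)²) = 4.0311; v₂ = distance/dt₂ = 2.0156

ω₁ = 0.0022, v₂ = 2.0156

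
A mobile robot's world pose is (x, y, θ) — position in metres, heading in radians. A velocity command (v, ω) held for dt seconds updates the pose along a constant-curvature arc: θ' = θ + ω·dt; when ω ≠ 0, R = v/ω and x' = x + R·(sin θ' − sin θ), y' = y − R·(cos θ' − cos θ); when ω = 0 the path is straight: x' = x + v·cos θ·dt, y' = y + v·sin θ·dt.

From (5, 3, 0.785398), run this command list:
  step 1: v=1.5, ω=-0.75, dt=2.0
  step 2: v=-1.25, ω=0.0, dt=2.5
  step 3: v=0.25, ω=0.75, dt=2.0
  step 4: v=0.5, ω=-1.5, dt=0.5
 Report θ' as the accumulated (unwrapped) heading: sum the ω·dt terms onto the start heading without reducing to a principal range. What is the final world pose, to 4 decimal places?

(6.0424, 5.2579, 0.0354)

step 1: θ'=-0.7146 (R=-2.0000) → pose (7.7248, 3.0965, -0.7146)
step 2: θ'=-0.7146 (straight) → pose (5.3644, 5.1444, -0.7146)
step 3: θ'=0.7854 (R=0.3333) → pose (5.8185, 5.1604, 0.7854)
step 4: θ'=0.0354 (R=-0.3333) → pose (6.0424, 5.2579, 0.0354)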